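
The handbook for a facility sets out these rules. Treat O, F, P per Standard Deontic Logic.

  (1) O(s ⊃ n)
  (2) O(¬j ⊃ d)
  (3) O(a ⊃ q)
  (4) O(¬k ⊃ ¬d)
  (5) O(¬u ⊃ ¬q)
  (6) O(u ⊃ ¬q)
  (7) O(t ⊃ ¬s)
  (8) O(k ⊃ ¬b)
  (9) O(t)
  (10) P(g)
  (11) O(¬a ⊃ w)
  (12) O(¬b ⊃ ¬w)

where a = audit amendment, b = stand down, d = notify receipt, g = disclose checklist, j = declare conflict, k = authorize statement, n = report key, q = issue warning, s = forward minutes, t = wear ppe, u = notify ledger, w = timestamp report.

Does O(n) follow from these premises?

No

Premise 1 is O(s ⊃ n), but O(s) is not derivable from the premises, so it does not yield O(n).
No other premise forces O(n). An ideal world satisfying every premise can still have n false, so O(n) is not derivable.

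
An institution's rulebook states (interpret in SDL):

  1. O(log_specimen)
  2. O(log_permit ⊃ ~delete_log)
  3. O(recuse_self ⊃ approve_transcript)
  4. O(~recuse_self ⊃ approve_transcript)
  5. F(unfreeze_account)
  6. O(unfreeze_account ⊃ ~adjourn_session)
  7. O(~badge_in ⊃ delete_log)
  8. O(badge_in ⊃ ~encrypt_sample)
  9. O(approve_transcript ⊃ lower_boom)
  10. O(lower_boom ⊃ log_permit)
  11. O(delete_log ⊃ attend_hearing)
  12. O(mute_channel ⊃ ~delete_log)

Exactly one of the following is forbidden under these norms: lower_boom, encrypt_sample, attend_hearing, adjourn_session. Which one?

Premises 4 and 3 cover both cases: O(~recuse_self ⊃ approve_transcript) and O(recuse_self ⊃ approve_transcript). Since ~recuse_self ∨ recuse_self is a tautology, O(approve_transcript) follows.
With premise 9, O(approve_transcript ⊃ lower_boom), the K-axiom yields O(lower_boom).
Applying K to premise 10 (O(lower_boom ⊃ log_permit)) and O(lower_boom) yields O(log_permit).
With premise 2, O(log_permit ⊃ ~delete_log), the K-axiom yields O(~delete_log).
Premise 7 is O(~badge_in ⊃ delete_log); contrapositively O(~delete_log ⊃ badge_in). Since O(~delete_log) holds, K gives O(badge_in).
Premise 8 is O(badge_in ⊃ ~encrypt_sample); since O(badge_in), deontic closure gives O(~encrypt_sample).
So O(~encrypt_sample) holds, i.e. encrypt_sample is forbidden. None of the other listed options is forbidden under the premises.

encrypt_sample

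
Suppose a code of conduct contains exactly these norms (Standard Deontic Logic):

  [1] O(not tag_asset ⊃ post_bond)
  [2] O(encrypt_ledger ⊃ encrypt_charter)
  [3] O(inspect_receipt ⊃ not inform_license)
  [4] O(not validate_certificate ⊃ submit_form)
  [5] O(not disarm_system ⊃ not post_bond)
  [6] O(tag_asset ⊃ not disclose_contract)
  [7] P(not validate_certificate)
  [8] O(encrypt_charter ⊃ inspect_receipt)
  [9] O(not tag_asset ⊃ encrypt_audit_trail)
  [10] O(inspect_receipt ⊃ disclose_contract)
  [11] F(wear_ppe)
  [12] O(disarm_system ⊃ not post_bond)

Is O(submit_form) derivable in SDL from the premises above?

Premise 4 is O(not validate_certificate ⊃ submit_form), but O(not validate_certificate) is not derivable from the premises (the permission P(not validate_certificate) asserts only not O(validate_certificate), not O(not validate_certificate)), so it does not yield O(submit_form).
No other premise forces O(submit_form). An ideal world satisfying every premise can still have submit_form false, so O(submit_form) is not derivable.

No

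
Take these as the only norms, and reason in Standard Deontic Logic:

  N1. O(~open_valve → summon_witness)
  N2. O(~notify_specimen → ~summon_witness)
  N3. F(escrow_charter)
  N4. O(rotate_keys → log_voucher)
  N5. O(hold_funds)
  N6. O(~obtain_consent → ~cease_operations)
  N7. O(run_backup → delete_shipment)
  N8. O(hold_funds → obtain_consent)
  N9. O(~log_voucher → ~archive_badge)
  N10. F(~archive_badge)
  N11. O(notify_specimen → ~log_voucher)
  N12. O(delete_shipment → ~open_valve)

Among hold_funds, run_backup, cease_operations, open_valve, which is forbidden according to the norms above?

run_backup

Premise 10, F(~archive_badge), is equivalent to O(archive_badge).
Premise 9 is O(~log_voucher → ~archive_badge); contrapositively O(archive_badge → log_voucher). Since O(archive_badge) holds, K gives O(log_voucher).
Premise 11 is O(notify_specimen → ~log_voucher); contrapositively O(log_voucher → ~notify_specimen). Since O(log_voucher) holds, K gives O(~notify_specimen).
Applying K to premise 2 (O(~notify_specimen → ~summon_witness)) and O(~notify_specimen) yields O(~summon_witness).
Premise 1 is O(~open_valve → summon_witness); contrapositively O(~summon_witness → open_valve). Since O(~summon_witness) holds, K gives O(open_valve).
The contrapositive of premise 12 (O(delete_shipment → ~open_valve)) is O(open_valve → ~delete_shipment), and O(open_valve) is already established, so O(~delete_shipment).
Premise 7, O(run_backup → delete_shipment), contraposes to O(~delete_shipment → ~run_backup); with O(~delete_shipment) we get O(~run_backup).
So O(~run_backup) holds, i.e. run_backup is forbidden. None of the other listed options is forbidden under the premises.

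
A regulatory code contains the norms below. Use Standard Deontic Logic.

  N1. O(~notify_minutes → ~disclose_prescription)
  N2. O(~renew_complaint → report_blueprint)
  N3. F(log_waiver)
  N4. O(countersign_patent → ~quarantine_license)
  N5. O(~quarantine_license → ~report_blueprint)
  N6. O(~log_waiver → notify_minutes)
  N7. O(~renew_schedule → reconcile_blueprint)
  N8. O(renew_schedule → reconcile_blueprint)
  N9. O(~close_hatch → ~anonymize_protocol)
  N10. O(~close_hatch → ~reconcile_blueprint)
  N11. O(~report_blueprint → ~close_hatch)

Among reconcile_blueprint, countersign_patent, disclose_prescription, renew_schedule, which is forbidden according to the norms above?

Premises 7 and 8 are O(~renew_schedule → reconcile_blueprint) and O(renew_schedule → reconcile_blueprint); every ideal world satisfies ~renew_schedule or renew_schedule, so in either case reconcile_blueprint holds — hence O(reconcile_blueprint).
The contrapositive of premise 10 (O(~close_hatch → ~reconcile_blueprint)) is O(reconcile_blueprint → close_hatch), and O(reconcile_blueprint) is already established, so O(close_hatch).
Premise 11, O(~report_blueprint → ~close_hatch), contraposes to O(close_hatch → report_blueprint); with O(close_hatch) we get O(report_blueprint).
Premise 5, O(~quarantine_license → ~report_blueprint), contraposes to O(report_blueprint → quarantine_license); with O(report_blueprint) we get O(quarantine_license).
The contrapositive of premise 4 (O(countersign_patent → ~quarantine_license)) is O(quarantine_license → ~countersign_patent), and O(quarantine_license) is already established, so O(~countersign_patent).
So O(~countersign_patent) holds, i.e. countersign_patent is forbidden. None of the other listed options is forbidden under the premises.

countersign_patent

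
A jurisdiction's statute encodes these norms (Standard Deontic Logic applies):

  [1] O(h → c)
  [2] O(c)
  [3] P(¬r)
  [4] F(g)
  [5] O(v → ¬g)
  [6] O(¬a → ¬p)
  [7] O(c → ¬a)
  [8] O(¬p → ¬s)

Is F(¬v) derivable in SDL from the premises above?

No

Premise 5 is O(v → ¬g); even if O(¬g) held, inferring O(v) would be affirming the consequent — invalid.
No other premise forces O(v). An ideal world satisfying every premise can still have ¬v true, so F(¬v) is not derivable.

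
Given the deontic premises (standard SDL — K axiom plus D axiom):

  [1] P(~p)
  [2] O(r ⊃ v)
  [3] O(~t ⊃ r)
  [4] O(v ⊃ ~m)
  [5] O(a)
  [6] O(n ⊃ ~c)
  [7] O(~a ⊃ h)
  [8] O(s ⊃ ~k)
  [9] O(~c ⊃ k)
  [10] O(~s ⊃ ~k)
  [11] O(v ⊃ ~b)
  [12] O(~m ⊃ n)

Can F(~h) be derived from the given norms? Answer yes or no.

No

Premise 7 is O(~a ⊃ h), but O(~a) is not derivable from the premises, so it does not yield O(h).
No other premise forces O(h). An ideal world satisfying every premise can still have ~h true, so F(~h) is not derivable.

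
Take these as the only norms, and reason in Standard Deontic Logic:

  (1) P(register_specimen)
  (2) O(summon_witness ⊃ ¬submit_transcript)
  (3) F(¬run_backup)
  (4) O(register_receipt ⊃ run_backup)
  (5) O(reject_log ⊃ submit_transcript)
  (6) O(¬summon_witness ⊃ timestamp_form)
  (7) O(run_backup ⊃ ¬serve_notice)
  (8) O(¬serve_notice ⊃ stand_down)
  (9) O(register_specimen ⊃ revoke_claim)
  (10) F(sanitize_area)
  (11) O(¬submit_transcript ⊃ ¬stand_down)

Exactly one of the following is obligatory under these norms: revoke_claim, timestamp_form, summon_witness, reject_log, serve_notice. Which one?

timestamp_form

F(¬run_backup) at premise 3 means O(run_backup).
From O(run_backup) and premise 7, O(run_backup ⊃ ¬serve_notice), we obtain O(¬serve_notice).
Applying K to premise 8 (O(¬serve_notice ⊃ stand_down)) and O(¬serve_notice) yields O(stand_down).
Premise 11, O(¬submit_transcript ⊃ ¬stand_down), contraposes to O(stand_down ⊃ submit_transcript); with O(stand_down) we get O(submit_transcript).
The contrapositive of premise 2 (O(summon_witness ⊃ ¬submit_transcript)) is O(submit_transcript ⊃ ¬summon_witness), and O(submit_transcript) is already established, so O(¬summon_witness).
Premise 6 is O(¬summon_witness ⊃ timestamp_form); since O(¬summon_witness), deontic closure gives O(timestamp_form).
So O(timestamp_form) holds — timestamp_form is obligatory. None of the other listed options is made obligatory by any chain of premises.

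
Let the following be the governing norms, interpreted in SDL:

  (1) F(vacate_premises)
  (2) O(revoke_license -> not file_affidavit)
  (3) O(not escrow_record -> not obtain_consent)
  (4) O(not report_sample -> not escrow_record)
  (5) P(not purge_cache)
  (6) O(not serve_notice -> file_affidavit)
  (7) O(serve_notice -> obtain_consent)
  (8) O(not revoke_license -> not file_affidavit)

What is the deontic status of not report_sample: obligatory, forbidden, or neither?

Forbidden

Premises 8 and 2 are O(not revoke_license -> not file_affidavit) and O(revoke_license -> not file_affidavit); every ideal world satisfies not revoke_license or revoke_license, so in either case not file_affidavit holds — hence O(not file_affidavit).
Premise 6, O(not serve_notice -> file_affidavit), contraposes to O(not file_affidavit -> serve_notice); with O(not file_affidavit) we get O(serve_notice).
Premise 7 is O(serve_notice -> obtain_consent); since O(serve_notice), deontic closure gives O(obtain_consent).
The contrapositive of premise 3 (O(not escrow_record -> not obtain_consent)) is O(obtain_consent -> escrow_record), and O(obtain_consent) is already established, so O(escrow_record).
The contrapositive of premise 4 (O(not report_sample -> not escrow_record)) is O(escrow_record -> report_sample), and O(escrow_record) is already established, so O(report_sample).
Premises 1, 5 do not contribute to this derivation.
Thus O(report_sample), which is F(not report_sample): not report_sample is forbidden.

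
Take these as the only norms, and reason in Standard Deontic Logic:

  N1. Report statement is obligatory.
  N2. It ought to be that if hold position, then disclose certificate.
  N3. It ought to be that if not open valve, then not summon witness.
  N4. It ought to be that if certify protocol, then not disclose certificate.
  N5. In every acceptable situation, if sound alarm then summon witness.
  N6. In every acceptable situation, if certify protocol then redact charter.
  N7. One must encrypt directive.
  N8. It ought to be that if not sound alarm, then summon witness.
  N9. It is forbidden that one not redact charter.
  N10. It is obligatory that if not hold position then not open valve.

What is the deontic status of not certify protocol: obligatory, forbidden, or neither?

Premises 8 and 5 are O(¬sound_alarm → summon_witness) and O(sound_alarm → summon_witness); every ideal world satisfies ¬sound_alarm or sound_alarm, so in either case summon_witness holds — hence O(summon_witness).
Premise 3 is O(¬open_valve → ¬summon_witness); contrapositively O(summon_witness → open_valve). Since O(summon_witness) holds, K gives O(open_valve).
Premise 10 is O(¬hold_position → ¬open_valve); contrapositively O(open_valve → hold_position). Since O(open_valve) holds, K gives O(hold_position).
With premise 2, O(hold_position → disclose_certificate), the K-axiom yields O(disclose_certificate).
Premise 4 is O(certify_protocol → ¬disclose_certificate); contrapositively O(disclose_certificate → ¬certify_protocol). Since O(disclose_certificate) holds, K gives O(¬certify_protocol).
Premises 1, 6, 7, 9 do not contribute to this derivation.
Hence ¬certify_protocol is obligatory.

Obligatory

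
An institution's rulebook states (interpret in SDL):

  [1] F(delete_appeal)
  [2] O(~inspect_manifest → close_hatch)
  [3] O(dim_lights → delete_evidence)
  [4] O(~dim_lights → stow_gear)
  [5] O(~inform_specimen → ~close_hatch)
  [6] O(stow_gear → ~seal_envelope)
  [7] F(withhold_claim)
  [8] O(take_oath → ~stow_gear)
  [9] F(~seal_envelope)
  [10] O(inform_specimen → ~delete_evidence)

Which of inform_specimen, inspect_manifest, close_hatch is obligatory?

Premise 9 is F(~seal_envelope), i.e. O(seal_envelope).
The contrapositive of premise 6 (O(stow_gear → ~seal_envelope)) is O(seal_envelope → ~stow_gear), and O(seal_envelope) is already established, so O(~stow_gear).
Premise 4, O(~dim_lights → stow_gear), contraposes to O(~stow_gear → dim_lights); with O(~stow_gear) we get O(dim_lights).
Premise 3 is O(dim_lights → delete_evidence); since O(dim_lights), deontic closure gives O(delete_evidence).
The contrapositive of premise 10 (O(inform_specimen → ~delete_evidence)) is O(delete_evidence → ~inform_specimen), and O(delete_evidence) is already established, so O(~inform_specimen).
From O(~inform_specimen) and premise 5, O(~inform_specimen → ~close_hatch), we obtain O(~close_hatch).
The contrapositive of premise 2 (O(~inspect_manifest → close_hatch)) is O(~close_hatch → inspect_manifest), and O(~close_hatch) is already established, so O(inspect_manifest).
So O(inspect_manifest) holds — inspect_manifest is obligatory. None of the other listed options is made obligatory by any chain of premises.

inspect_manifest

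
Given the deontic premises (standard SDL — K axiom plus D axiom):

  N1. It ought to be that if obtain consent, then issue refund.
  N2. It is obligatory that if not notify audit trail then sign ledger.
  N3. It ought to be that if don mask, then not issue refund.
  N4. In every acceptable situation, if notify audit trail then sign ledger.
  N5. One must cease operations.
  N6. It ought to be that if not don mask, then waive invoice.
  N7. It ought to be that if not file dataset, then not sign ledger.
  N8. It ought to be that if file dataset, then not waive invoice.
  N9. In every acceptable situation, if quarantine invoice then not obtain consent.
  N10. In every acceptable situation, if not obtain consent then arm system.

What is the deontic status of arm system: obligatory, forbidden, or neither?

Premises 4 and 2 cover both cases: O(notify_audit_trail → sign_ledger) and O(¬notify_audit_trail → sign_ledger). Since notify_audit_trail ∨ ¬notify_audit_trail is a tautology, O(sign_ledger) follows.
Premise 7, O(¬file_dataset → ¬sign_ledger), contraposes to O(sign_ledger → file_dataset); with O(sign_ledger) we get O(file_dataset).
Premise 8 is O(file_dataset → ¬waive_invoice); since O(file_dataset), deontic closure gives O(¬waive_invoice).
Premise 6, O(¬don_mask → waive_invoice), contraposes to O(¬waive_invoice → don_mask); with O(¬waive_invoice) we get O(don_mask).
From O(don_mask) and premise 3, O(don_mask → ¬issue_refund), we obtain O(¬issue_refund).
Premise 1 is O(obtain_consent → issue_refund); contrapositively O(¬issue_refund → ¬obtain_consent). Since O(¬issue_refund) holds, K gives O(¬obtain_consent).
With premise 10, O(¬obtain_consent → arm_system), the K-axiom yields O(arm_system).
Premises 5, 9 do not contribute to this derivation.
Hence arm_system is obligatory.

Obligatory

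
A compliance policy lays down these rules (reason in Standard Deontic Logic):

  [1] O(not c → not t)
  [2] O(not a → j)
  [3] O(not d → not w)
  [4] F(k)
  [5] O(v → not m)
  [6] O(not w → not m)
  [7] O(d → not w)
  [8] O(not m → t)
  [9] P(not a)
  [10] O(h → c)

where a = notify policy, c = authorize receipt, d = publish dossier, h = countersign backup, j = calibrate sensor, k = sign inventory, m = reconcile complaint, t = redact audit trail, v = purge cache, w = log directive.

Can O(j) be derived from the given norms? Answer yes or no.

Premise 2 is O(not a → j), but O(not a) is not derivable from the premises (the permission P(not a) asserts only not O(a), not O(not a)), so it does not yield O(j).
No other premise forces O(j). An ideal world satisfying every premise can still have j false, so O(j) is not derivable.

No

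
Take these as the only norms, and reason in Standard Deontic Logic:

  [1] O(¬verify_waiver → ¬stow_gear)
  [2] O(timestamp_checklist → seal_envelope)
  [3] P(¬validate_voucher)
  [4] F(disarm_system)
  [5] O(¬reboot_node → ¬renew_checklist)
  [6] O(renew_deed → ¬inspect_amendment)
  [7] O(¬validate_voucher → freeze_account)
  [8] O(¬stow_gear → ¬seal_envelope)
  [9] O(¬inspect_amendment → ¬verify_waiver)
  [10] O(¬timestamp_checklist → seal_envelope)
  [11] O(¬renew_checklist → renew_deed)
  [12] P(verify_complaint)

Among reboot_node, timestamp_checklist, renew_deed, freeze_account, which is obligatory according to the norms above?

reboot_node

Premises 2 and 10 cover both cases: O(timestamp_checklist → seal_envelope) and O(¬timestamp_checklist → seal_envelope). Since timestamp_checklist ∨ ¬timestamp_checklist is a tautology, O(seal_envelope) follows.
Premise 8, O(¬stow_gear → ¬seal_envelope), contraposes to O(seal_envelope → stow_gear); with O(seal_envelope) we get O(stow_gear).
The contrapositive of premise 1 (O(¬verify_waiver → ¬stow_gear)) is O(stow_gear → verify_waiver), and O(stow_gear) is already established, so O(verify_waiver).
Premise 9, O(¬inspect_amendment → ¬verify_waiver), contraposes to O(verify_waiver → inspect_amendment); with O(verify_waiver) we get O(inspect_amendment).
The contrapositive of premise 6 (O(renew_deed → ¬inspect_amendment)) is O(inspect_amendment → ¬renew_deed), and O(inspect_amendment) is already established, so O(¬renew_deed).
Premise 11, O(¬renew_checklist → renew_deed), contraposes to O(¬renew_deed → renew_checklist); with O(¬renew_deed) we get O(renew_checklist).
Premise 5 is O(¬reboot_node → ¬renew_checklist); contrapositively O(renew_checklist → reboot_node). Since O(renew_checklist) holds, K gives O(reboot_node).
So O(reboot_node) holds — reboot_node is obligatory. None of the other listed options is made obligatory by any chain of premises.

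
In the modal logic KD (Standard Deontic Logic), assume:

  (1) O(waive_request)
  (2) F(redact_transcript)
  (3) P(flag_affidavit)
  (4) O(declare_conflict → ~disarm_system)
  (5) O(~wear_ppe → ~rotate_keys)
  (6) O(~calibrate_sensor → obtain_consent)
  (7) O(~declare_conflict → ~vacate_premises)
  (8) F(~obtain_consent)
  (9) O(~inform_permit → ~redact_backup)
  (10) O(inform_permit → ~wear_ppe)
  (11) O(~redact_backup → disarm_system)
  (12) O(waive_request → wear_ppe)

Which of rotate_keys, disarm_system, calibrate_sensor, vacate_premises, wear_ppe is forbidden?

From premise 1 we have O(waive_request).
Applying K to premise 12 (O(waive_request → wear_ppe)) and O(waive_request) yields O(wear_ppe).
The contrapositive of premise 10 (O(inform_permit → ~wear_ppe)) is O(wear_ppe → ~inform_permit), and O(wear_ppe) is already established, so O(~inform_permit).
Premise 9 is O(~inform_permit → ~redact_backup); since O(~inform_permit), deontic closure gives O(~redact_backup).
With premise 11, O(~redact_backup → disarm_system), the K-axiom yields O(disarm_system).
Premise 4, O(declare_conflict → ~disarm_system), contraposes to O(disarm_system → ~declare_conflict); with O(disarm_system) we get O(~declare_conflict).
Premise 7 is O(~declare_conflict → ~vacate_premises); since O(~declare_conflict), deontic closure gives O(~vacate_premises).
So O(~vacate_premises) holds, i.e. vacate_premises is forbidden. None of the other listed options is forbidden under the premises.

vacate_premises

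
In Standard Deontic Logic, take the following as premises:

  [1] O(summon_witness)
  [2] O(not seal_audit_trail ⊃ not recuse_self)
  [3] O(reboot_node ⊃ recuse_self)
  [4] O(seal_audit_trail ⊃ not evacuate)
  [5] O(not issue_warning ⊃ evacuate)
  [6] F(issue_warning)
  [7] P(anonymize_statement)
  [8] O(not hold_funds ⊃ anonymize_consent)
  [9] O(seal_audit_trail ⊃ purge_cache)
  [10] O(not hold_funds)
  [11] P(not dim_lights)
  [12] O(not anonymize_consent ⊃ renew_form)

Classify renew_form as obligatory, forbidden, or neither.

Premise 12 is O(not anonymize_consent ⊃ renew_form), but O(not anonymize_consent) is not derivable from the premises, so it does not yield O(renew_form).
No premise or chain of K-axiom applications forces O(renew_form), and none forces O(not renew_form). So renew_form is neither obligatory nor forbidden under these norms.

Neither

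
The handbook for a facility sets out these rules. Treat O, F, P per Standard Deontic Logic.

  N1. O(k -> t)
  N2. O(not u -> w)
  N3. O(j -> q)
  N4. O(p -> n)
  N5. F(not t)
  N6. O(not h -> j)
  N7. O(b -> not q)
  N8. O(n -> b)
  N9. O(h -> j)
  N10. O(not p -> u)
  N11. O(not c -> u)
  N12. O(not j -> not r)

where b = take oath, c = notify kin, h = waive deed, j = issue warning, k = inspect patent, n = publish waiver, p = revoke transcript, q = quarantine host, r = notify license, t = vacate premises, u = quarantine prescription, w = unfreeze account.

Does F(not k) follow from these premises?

Premise 1 is O(k -> t); even if O(t) held, inferring O(k) would be affirming the consequent — invalid.
No other premise forces O(k). An ideal world satisfying every premise can still have not k true, so F(not k) is not derivable.

No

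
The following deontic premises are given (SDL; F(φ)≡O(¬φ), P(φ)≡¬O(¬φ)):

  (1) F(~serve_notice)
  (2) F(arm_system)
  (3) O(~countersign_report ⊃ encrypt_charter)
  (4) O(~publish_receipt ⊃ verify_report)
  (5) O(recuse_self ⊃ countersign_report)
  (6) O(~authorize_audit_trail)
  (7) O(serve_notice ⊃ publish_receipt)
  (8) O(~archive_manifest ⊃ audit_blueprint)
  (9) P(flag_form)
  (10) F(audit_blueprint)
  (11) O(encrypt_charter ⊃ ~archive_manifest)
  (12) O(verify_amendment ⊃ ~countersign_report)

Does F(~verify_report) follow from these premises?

Premise 4 is O(~publish_receipt ⊃ verify_report), but O(~publish_receipt) is not derivable from the premises, so it does not yield O(verify_report).
No other premise forces O(verify_report). An ideal world satisfying every premise can still have ~verify_report true, so F(~verify_report) is not derivable.

No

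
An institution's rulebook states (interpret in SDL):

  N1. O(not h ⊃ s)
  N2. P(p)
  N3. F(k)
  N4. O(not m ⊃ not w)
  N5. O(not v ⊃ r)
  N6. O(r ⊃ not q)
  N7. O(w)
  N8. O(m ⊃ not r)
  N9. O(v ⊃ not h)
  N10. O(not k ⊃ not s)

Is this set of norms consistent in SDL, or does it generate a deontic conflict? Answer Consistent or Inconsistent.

Premise 7 states O(w) outright.
The contrapositive of premise 4 (O(not m ⊃ not w)) is O(w ⊃ m), and O(w) is already established, so O(m).
Premise 8 is O(m ⊃ not r); since O(m), deontic closure gives O(not r).
Premise 5 is O(not v ⊃ r); contrapositively O(not r ⊃ v). Since O(not r) holds, K gives O(v).
With premise 9, O(v ⊃ not h), the K-axiom yields O(not h).
From O(not h) and premise 1, O(not h ⊃ s), we obtain O(s).
The contrapositive of premise 10 (O(not k ⊃ not s)) is O(s ⊃ k), and O(s) is already established, so O(k).
Yet premise 3 is F(k), i.e. O(not k).
We now have both O(k) and O(not k) — k is simultaneously obligatory and forbidden, violating the D-axiom.

Inconsistent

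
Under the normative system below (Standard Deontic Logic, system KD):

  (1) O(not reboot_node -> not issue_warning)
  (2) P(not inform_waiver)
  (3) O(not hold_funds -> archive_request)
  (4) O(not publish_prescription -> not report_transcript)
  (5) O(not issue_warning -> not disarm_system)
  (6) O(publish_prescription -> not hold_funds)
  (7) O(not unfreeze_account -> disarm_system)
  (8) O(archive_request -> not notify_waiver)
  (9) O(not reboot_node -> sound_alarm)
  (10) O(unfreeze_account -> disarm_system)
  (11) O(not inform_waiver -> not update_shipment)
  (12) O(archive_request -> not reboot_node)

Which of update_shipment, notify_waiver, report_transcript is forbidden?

By case analysis on not unfreeze_account: premise 7 gives O(not unfreeze_account -> disarm_system) and premise 10 gives O(unfreeze_account -> disarm_system), so O(disarm_system) either way.
Premise 5 is O(not issue_warning -> not disarm_system); contrapositively O(disarm_system -> issue_warning). Since O(disarm_system) holds, K gives O(issue_warning).
Premise 1 is O(not reboot_node -> not issue_warning); contrapositively O(issue_warning -> reboot_node). Since O(issue_warning) holds, K gives O(reboot_node).
The contrapositive of premise 12 (O(archive_request -> not reboot_node)) is O(reboot_node -> not archive_request), and O(reboot_node) is already established, so O(not archive_request).
The contrapositive of premise 3 (O(not hold_funds -> archive_request)) is O(not archive_request -> hold_funds), and O(not archive_request) is already established, so O(hold_funds).
Premise 6 is O(publish_prescription -> not hold_funds); contrapositively O(hold_funds -> not publish_prescription). Since O(hold_funds) holds, K gives O(not publish_prescription).
From O(not publish_prescription) and premise 4, O(not publish_prescription -> not report_transcript), we obtain O(not report_transcript).
So O(not report_transcript) holds, i.e. report_transcript is forbidden. None of the other listed options is forbidden under the premises.

report_transcript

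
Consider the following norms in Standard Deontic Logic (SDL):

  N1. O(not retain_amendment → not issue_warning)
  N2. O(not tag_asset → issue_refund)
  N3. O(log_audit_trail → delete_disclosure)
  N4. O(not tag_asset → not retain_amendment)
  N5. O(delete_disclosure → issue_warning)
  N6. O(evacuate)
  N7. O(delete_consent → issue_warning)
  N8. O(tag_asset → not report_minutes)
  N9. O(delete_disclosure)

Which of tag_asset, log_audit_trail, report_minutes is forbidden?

report_minutes

Premise 9 gives O(delete_disclosure).
With premise 5, O(delete_disclosure → issue_warning), the K-axiom yields O(issue_warning).
Premise 1, O(not retain_amendment → not issue_warning), contraposes to O(issue_warning → retain_amendment); with O(issue_warning) we get O(retain_amendment).
The contrapositive of premise 4 (O(not tag_asset → not retain_amendment)) is O(retain_amendment → tag_asset), and O(retain_amendment) is already established, so O(tag_asset).
Premise 8 is O(tag_asset → not report_minutes); since O(tag_asset), deontic closure gives O(not report_minutes).
So O(not report_minutes) holds, i.e. report_minutes is forbidden. None of the other listed options is forbidden under the premises.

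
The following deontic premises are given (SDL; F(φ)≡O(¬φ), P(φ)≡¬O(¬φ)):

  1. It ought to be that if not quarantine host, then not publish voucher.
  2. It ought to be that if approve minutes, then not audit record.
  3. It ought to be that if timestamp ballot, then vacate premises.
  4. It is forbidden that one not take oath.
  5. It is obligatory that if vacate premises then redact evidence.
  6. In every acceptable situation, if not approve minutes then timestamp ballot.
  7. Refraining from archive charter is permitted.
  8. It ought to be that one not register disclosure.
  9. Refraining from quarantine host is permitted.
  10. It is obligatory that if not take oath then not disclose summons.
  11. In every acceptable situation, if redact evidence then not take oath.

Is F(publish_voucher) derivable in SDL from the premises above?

Premise 1 is O(¬quarantine_host → ¬publish_voucher), but O(¬quarantine_host) is not derivable from the premises (the permission P(¬quarantine_host) asserts only ¬O(quarantine_host), not O(¬quarantine_host)), so it does not yield O(¬publish_voucher).
No other premise forces O(¬publish_voucher). An ideal world satisfying every premise can still have publish_voucher true, so F(publish_voucher) is not derivable.

No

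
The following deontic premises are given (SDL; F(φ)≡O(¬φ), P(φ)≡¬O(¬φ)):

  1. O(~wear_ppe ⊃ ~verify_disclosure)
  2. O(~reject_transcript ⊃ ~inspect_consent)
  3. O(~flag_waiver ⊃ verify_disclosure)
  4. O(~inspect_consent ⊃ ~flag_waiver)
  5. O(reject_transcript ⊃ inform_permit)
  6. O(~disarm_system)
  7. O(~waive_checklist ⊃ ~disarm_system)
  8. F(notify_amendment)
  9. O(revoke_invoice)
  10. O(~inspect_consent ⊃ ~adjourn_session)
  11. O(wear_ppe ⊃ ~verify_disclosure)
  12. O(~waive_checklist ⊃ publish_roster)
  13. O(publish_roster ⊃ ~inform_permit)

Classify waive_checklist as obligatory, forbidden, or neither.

Obligatory

By case analysis on wear_ppe: premise 11 gives O(wear_ppe ⊃ ~verify_disclosure) and premise 1 gives O(~wear_ppe ⊃ ~verify_disclosure), so O(~verify_disclosure) either way.
Premise 3, O(~flag_waiver ⊃ verify_disclosure), contraposes to O(~verify_disclosure ⊃ flag_waiver); with O(~verify_disclosure) we get O(flag_waiver).
Premise 4, O(~inspect_consent ⊃ ~flag_waiver), contraposes to O(flag_waiver ⊃ inspect_consent); with O(flag_waiver) we get O(inspect_consent).
Premise 2 is O(~reject_transcript ⊃ ~inspect_consent); contrapositively O(inspect_consent ⊃ reject_transcript). Since O(inspect_consent) holds, K gives O(reject_transcript).
Applying K to premise 5 (O(reject_transcript ⊃ inform_permit)) and O(reject_transcript) yields O(inform_permit).
Premise 13 is O(publish_roster ⊃ ~inform_permit); contrapositively O(inform_permit ⊃ ~publish_roster). Since O(inform_permit) holds, K gives O(~publish_roster).
Premise 12, O(~waive_checklist ⊃ publish_roster), contraposes to O(~publish_roster ⊃ waive_checklist); with O(~publish_roster) we get O(waive_checklist).
Premises 6, 7, 8, 9, 10 do not contribute to this derivation.
Hence waive_checklist is obligatory.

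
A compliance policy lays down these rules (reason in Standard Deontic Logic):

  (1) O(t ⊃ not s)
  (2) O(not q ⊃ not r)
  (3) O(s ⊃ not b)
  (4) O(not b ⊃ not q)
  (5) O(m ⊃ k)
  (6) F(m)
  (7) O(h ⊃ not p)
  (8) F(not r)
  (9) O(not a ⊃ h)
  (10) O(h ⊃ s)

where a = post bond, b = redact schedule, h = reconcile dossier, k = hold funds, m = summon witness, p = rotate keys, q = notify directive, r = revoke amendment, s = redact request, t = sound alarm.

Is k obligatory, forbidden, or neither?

Neither

Premise 5 is O(m ⊃ k), but O(m) is not derivable from the premises, so it does not yield O(k).
No premise or chain of K-axiom applications forces O(k), and none forces O(not k). So k is neither obligatory nor forbidden under these norms.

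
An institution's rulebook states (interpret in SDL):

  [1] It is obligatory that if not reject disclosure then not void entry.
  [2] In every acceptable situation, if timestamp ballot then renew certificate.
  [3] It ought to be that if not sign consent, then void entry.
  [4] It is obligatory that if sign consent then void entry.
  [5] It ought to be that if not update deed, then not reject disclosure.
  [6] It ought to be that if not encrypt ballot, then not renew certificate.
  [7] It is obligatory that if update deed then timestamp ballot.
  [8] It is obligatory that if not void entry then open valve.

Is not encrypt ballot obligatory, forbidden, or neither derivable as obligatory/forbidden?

Premises 3 and 4 are O(¬sign_consent → void_entry) and O(sign_consent → void_entry); every ideal world satisfies ¬sign_consent or sign_consent, so in either case void_entry holds — hence O(void_entry).
Premise 1, O(¬reject_disclosure → ¬void_entry), contraposes to O(void_entry → reject_disclosure); with O(void_entry) we get O(reject_disclosure).
The contrapositive of premise 5 (O(¬update_deed → ¬reject_disclosure)) is O(reject_disclosure → update_deed), and O(reject_disclosure) is already established, so O(update_deed).
From O(update_deed) and premise 7, O(update_deed → timestamp_ballot), we obtain O(timestamp_ballot).
Applying K to premise 2 (O(timestamp_ballot → renew_certificate)) and O(timestamp_ballot) yields O(renew_certificate).
Premise 6 is O(¬encrypt_ballot → ¬renew_certificate); contrapositively O(renew_certificate → encrypt_ballot). Since O(renew_certificate) holds, K gives O(encrypt_ballot).
Premise 8 does not contribute to this derivation.
Thus O(encrypt_ballot), which is F(¬encrypt_ballot): ¬encrypt_ballot is forbidden.

Forbidden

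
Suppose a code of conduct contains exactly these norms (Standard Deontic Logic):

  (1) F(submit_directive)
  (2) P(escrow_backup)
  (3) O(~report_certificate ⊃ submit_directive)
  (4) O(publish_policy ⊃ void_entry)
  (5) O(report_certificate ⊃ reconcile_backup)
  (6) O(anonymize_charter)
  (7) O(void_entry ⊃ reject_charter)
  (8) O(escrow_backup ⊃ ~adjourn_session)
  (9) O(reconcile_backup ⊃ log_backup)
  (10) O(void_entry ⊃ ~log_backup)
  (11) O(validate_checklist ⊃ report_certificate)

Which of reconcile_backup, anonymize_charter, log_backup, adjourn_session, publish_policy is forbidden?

Premise 1 is F(submit_directive), i.e. O(~submit_directive).
Premise 3 is O(~report_certificate ⊃ submit_directive); contrapositively O(~submit_directive ⊃ report_certificate). Since O(~submit_directive) holds, K gives O(report_certificate).
From O(report_certificate) and premise 5, O(report_certificate ⊃ reconcile_backup), we obtain O(reconcile_backup).
From O(reconcile_backup) and premise 9, O(reconcile_backup ⊃ log_backup), we obtain O(log_backup).
Premise 10, O(void_entry ⊃ ~log_backup), contraposes to O(log_backup ⊃ ~void_entry); with O(log_backup) we get O(~void_entry).
Premise 4 is O(publish_policy ⊃ void_entry); contrapositively O(~void_entry ⊃ ~publish_policy). Since O(~void_entry) holds, K gives O(~publish_policy).
So O(~publish_policy) holds, i.e. publish_policy is forbidden. None of the other listed options is forbidden under the premises.

publish_policy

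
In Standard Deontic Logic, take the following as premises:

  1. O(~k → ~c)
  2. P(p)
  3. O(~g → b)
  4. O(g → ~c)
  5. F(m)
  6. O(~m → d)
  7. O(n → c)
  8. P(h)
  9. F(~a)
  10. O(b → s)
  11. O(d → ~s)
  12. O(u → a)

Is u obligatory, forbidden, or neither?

Neither

Premise 12 is O(u → a); even if O(a) held, inferring O(u) would be affirming the consequent — invalid.
No premise or chain of K-axiom applications forces O(u), and none forces O(~u). So u is neither obligatory nor forbidden under these norms.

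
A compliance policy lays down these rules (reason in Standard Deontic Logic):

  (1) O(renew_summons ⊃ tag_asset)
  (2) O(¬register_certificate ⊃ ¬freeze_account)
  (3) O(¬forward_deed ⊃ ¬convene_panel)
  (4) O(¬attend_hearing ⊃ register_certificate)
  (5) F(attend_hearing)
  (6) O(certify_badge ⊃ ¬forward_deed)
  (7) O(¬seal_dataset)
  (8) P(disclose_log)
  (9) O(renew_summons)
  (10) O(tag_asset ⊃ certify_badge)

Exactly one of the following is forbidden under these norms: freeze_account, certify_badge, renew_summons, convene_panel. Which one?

convene_panel

From premise 9 we have O(renew_summons).
Applying K to premise 1 (O(renew_summons ⊃ tag_asset)) and O(renew_summons) yields O(tag_asset).
From O(tag_asset) and premise 10, O(tag_asset ⊃ certify_badge), we obtain O(certify_badge).
From O(certify_badge) and premise 6, O(certify_badge ⊃ ¬forward_deed), we obtain O(¬forward_deed).
Premise 3 is O(¬forward_deed ⊃ ¬convene_panel); since O(¬forward_deed), deontic closure gives O(¬convene_panel).
So O(¬convene_panel) holds, i.e. convene_panel is forbidden. None of the other listed options is forbidden under the premises.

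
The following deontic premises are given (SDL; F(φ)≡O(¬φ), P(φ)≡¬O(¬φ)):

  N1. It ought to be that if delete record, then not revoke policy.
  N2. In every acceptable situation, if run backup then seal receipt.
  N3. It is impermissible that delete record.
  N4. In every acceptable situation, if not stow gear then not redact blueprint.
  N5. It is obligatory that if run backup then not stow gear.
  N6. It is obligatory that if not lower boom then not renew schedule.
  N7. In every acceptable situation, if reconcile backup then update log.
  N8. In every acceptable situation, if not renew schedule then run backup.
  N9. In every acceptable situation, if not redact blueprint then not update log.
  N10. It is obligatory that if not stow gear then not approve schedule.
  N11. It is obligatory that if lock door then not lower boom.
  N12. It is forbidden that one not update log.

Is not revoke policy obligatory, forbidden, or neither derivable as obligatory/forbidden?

Neither

Premise 1 is O(delete_record → ¬revoke_policy), but O(delete_record) is not derivable from the premises, so it does not yield O(¬revoke_policy).
No premise or chain of K-axiom applications forces O(¬revoke_policy), and none forces O(revoke_policy). So ¬revoke_policy is neither obligatory nor forbidden under these norms.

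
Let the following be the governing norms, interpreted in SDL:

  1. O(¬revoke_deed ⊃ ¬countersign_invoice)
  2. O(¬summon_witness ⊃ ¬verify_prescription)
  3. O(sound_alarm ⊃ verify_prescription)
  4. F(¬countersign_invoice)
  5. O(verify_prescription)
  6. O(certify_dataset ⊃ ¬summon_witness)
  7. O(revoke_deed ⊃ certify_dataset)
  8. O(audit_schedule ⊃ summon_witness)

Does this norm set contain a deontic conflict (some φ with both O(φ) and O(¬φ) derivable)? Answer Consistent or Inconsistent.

Inconsistent

Premise 5 gives O(verify_prescription).
Premise 2 is O(¬summon_witness ⊃ ¬verify_prescription); contrapositively O(verify_prescription ⊃ summon_witness). Since O(verify_prescription) holds, K gives O(summon_witness).
Premise 6 is O(certify_dataset ⊃ ¬summon_witness); contrapositively O(summon_witness ⊃ ¬certify_dataset). Since O(summon_witness) holds, K gives O(¬certify_dataset).
The contrapositive of premise 7 (O(revoke_deed ⊃ certify_dataset)) is O(¬certify_dataset ⊃ ¬revoke_deed), and O(¬certify_dataset) is already established, so O(¬revoke_deed).
Premise 1 is O(¬revoke_deed ⊃ ¬countersign_invoice); since O(¬revoke_deed), deontic closure gives O(¬countersign_invoice).
However, F(¬countersign_invoice) at premise 4 amounts to O(countersign_invoice).
We now have both O(¬countersign_invoice) and O(countersign_invoice) — countersign_invoice is simultaneously obligatory and forbidden, violating the D-axiom.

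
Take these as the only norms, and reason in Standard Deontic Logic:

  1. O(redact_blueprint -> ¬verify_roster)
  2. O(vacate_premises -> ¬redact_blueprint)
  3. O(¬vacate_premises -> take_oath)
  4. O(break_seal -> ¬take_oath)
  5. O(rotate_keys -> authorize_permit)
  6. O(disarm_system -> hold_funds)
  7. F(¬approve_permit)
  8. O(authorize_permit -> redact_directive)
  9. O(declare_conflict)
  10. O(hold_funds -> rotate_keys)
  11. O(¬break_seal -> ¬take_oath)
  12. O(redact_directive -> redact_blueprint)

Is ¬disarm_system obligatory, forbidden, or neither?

Premises 4 and 11 are O(break_seal -> ¬take_oath) and O(¬break_seal -> ¬take_oath); every ideal world satisfies break_seal or ¬break_seal, so in either case ¬take_oath holds — hence O(¬take_oath).
Premise 3 is O(¬vacate_premises -> take_oath); contrapositively O(¬take_oath -> vacate_premises). Since O(¬take_oath) holds, K gives O(vacate_premises).
Applying K to premise 2 (O(vacate_premises -> ¬redact_blueprint)) and O(vacate_premises) yields O(¬redact_blueprint).
The contrapositive of premise 12 (O(redact_directive -> redact_blueprint)) is O(¬redact_blueprint -> ¬redact_directive), and O(¬redact_blueprint) is already established, so O(¬redact_directive).
Premise 8, O(authorize_permit -> redact_directive), contraposes to O(¬redact_directive -> ¬authorize_permit); with O(¬redact_directive) we get O(¬authorize_permit).
Premise 5, O(rotate_keys -> authorize_permit), contraposes to O(¬authorize_permit -> ¬rotate_keys); with O(¬authorize_permit) we get O(¬rotate_keys).
Premise 10, O(hold_funds -> rotate_keys), contraposes to O(¬rotate_keys -> ¬hold_funds); with O(¬rotate_keys) we get O(¬hold_funds).
Premise 6 is O(disarm_system -> hold_funds); contrapositively O(¬hold_funds -> ¬disarm_system). Since O(¬hold_funds) holds, K gives O(¬disarm_system).
Premises 1, 7, 9 do not contribute to this derivation.
Hence ¬disarm_system is obligatory.

Obligatory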